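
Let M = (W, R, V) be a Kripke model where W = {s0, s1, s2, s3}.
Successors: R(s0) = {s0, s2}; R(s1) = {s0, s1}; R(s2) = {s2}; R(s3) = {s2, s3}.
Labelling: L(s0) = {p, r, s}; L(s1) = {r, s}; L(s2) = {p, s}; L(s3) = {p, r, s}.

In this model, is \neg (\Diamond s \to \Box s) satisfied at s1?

No

At s1: \Diamond s \to \Box s is true, so \neg (\Diamond s \to \Box s) is false.
  At s1: \Diamond s is true, \Box s is true, so \Diamond s \to \Box s is true.
    At s1: \Diamond s requires s at some successor in {s0, s1}.
      s holds at s0, so \Diamond s is true at s1.
    At s1: \Box s requires s at every successor {s0, s1}.
      At s0: s is true.
      At s1: s is true.
    So \Box s is true at s1.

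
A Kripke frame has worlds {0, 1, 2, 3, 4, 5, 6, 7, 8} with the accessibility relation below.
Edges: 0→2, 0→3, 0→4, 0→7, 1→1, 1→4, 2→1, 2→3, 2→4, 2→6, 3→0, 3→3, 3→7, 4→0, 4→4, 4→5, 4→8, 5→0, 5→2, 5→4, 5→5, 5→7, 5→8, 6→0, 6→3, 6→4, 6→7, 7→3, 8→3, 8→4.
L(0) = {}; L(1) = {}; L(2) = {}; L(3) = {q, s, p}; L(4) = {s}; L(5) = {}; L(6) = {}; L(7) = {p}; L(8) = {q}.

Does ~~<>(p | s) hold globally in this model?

Let φ = ~~<>(p | s). Evaluate φ at each world:
  0 (successors {2, 3, 4, 7}): φ is true.
  1 (successors {1, 4}): φ is true.
  2 (successors {1, 3, 4, 6}): φ is true.
  3 (successors {0, 3, 7}): φ is true.
  4 (successors {0, 4, 5, 8}): φ is true.
  5 (successors {0, 2, 4, 5, 7, 8}): φ is true.
  6 (successors {0, 3, 4, 7}): φ is true.
  7 (successors {3}): φ is true.
  8 (successors {3, 4}): φ is true.
For instance, at 8:
  At 8: ~<>(p | s) is false, so ~~<>(p | s) is true.
    At 8: <>(p | s) is true, so ~<>(p | s) is false.
      At 8: <>(p | s) requires p | s at some successor in {3, 4}.
        p | s holds at 3, so <>(p | s) is true at 8.

Yes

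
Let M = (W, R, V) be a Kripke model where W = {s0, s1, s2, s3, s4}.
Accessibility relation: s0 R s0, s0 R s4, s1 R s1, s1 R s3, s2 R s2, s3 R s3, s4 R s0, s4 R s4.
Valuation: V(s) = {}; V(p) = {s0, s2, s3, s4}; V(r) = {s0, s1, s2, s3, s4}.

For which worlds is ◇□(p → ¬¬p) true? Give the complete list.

Recall that □ψ holds at a world iff ψ holds at every accessible world, and ◇ψ holds iff ψ holds at some accessible world.
Let φ = ◇□(p → ¬¬p). Evaluate φ at each world:
  s0 (successors {s0, s4}): φ is true.
  s1 (successors {s1, s3}): φ is true.
  s2 (successors {s2}): φ is true.
  s3 (successors {s3}): φ is true.
  s4 (successors {s0, s4}): φ is true.
For instance, at s2:
  At s2: ◇□(p → ¬¬p) requires □(p → ¬¬p) at some successor in {s2}.
    □(p → ¬¬p) holds at s2, so ◇□(p → ¬¬p) is true at s2.
      At s2: □(p → ¬¬p) requires p → ¬¬p at every successor {s2}.
        At s2: p → ¬¬p is true.
      So □(p → ¬¬p) is true at s2.
Satisfying worlds: {s0, s1, s2, s3, s4}

s0, s1, s2, s3, s4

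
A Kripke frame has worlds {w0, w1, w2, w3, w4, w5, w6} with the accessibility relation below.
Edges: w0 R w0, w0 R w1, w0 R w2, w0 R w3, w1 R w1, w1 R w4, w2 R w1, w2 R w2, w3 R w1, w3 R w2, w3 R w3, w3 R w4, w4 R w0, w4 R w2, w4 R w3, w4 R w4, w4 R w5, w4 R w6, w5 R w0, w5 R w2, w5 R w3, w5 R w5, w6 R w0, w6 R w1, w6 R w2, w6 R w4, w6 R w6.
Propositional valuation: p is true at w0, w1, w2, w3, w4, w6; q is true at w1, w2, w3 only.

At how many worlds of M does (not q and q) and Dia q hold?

Let φ = (not q and q) and Dia q. Evaluate φ at each world:
  w0 (successors {w0, w1, w2, w3}): φ is false.
  w1 (successors {w1, w4}): φ is false.
  w2 (successors {w1, w2}): φ is false.
  w3 (successors {w1, w2, w3, w4}): φ is false.
  w4 (successors {w0, w2, w3, w4, w5, w6}): φ is false.
  w5 (successors {w0, w2, w3, w5}): φ is false.
  w6 (successors {w0, w1, w2, w4, w6}): φ is false.
For instance, at w4:
  At w4: not q and q is false, Dia q is true, so (not q and q) and Dia q is false.
    At w4: Dia q requires q at some successor in {w0, w2, w3, w4, w5, w6}.
      q holds at w2, so Dia q is true at w4.
Satisfying worlds: none.

0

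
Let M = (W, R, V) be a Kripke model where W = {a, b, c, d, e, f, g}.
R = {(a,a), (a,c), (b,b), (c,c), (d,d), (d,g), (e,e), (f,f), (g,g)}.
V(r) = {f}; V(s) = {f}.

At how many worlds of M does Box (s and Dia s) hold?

Let φ = Box (s and Dia s). Evaluate φ at each world:
  a (successors {a, c}): φ is false.
  b (successors {b}): φ is false.
  c (successors {c}): φ is false.
  d (successors {d, g}): φ is false.
  e (successors {e}): φ is false.
  f (successors {f}): φ is true.
  g (successors {g}): φ is false.
For instance, at d:
  At d: Box (s and Dia s) requires s and Dia s at every successor {d, g}.
    s and Dia s fails at d, so Box (s and Dia s) is false at d.
      At d: s is false, Dia s is false, so s and Dia s is false.
Satisfying worlds: {f}

1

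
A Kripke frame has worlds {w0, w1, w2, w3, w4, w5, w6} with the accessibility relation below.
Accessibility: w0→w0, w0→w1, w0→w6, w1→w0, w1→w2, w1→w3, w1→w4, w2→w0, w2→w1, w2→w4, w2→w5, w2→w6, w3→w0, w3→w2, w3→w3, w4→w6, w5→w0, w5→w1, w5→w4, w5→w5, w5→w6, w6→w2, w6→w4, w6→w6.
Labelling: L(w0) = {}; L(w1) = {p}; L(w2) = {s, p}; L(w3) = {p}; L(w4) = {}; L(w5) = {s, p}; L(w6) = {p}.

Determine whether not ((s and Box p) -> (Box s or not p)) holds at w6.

No

At w6: (s and Box p) -> (Box s or not p) is true, so not ((s and Box p) -> (Box s or not p)) is false.
  At w6: s and Box p is false, Box s or not p is false, so (s and Box p) -> (Box s or not p) is true.
    At w6: s is false, Box p is false, so s and Box p is false.
      At w6: Box p requires p at every successor {w2, w4, w6}.
        p fails at w4, so Box p is false at w6.
    At w6: Box s is false, not p is false, so Box s or not p is false.
      At w6: Box s requires s at every successor {w2, w4, w6}.
        s fails at w4, so Box s is false at w6.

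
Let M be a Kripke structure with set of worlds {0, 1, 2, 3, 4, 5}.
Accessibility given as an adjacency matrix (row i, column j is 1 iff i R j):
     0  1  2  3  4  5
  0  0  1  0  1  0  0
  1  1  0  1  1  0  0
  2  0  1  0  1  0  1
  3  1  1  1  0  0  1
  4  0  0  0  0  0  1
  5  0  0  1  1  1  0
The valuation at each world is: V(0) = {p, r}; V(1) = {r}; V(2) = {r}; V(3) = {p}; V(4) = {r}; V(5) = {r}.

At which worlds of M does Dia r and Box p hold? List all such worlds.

Recall that Box ψ holds at a world iff ψ holds at every accessible world, and Dia ψ holds iff ψ holds at some accessible world.
Let φ = Dia r and Box p. Evaluate φ at each world:
  0 (successors {1, 3}): φ is false.
  1 (successors {0, 2, 3}): φ is false.
  2 (successors {1, 3, 5}): φ is false.
  3 (successors {0, 1, 2, 5}): φ is false.
  4 (successors {5}): φ is false.
  5 (successors {2, 3, 4}): φ is false.
For instance, at 2:
  At 2: Dia r is true, Box p is false, so Dia r and Box p is false.
    At 2: Dia r requires r at some successor in {1, 3, 5}.
      r holds at 1, so Dia r is true at 2.
    At 2: Box p requires p at every successor {1, 3, 5}.
      p fails at 1, so Box p is false at 2.
Satisfying worlds: none.

none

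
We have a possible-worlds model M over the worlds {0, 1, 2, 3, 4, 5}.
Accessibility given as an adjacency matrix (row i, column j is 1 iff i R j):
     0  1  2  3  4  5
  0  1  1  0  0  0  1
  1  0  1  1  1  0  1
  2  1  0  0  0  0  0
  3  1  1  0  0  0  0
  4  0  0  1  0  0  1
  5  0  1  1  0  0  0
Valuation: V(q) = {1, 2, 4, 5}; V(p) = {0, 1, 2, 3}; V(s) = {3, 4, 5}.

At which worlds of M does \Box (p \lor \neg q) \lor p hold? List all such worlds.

0, 1, 2, 3, 5

Recall that \Box ψ holds at a world iff ψ holds at every accessible world, and \Diamond ψ holds iff ψ holds at some accessible world.
Let φ = \Box (p \lor \neg q) \lor p. Evaluate φ at each world:
  0 (successors {0, 1, 5}): φ is true.
  1 (successors {1, 2, 3, 5}): φ is true.
  2 (successors {0}): φ is true.
  3 (successors {0, 1}): φ is true.
  4 (successors {2, 5}): φ is false.
  5 (successors {1, 2}): φ is true.
For instance, at 0:
  At 0: \Box (p \lor \neg q) is false, p is true, so \Box (p \lor \neg q) \lor p is true.
    At 0: \Box (p \lor \neg q) requires p \lor \neg q at every successor {0, 1, 5}.
      p \lor \neg q fails at 5, so \Box (p \lor \neg q) is false at 0.
Satisfying worlds: {0, 1, 2, 3, 5}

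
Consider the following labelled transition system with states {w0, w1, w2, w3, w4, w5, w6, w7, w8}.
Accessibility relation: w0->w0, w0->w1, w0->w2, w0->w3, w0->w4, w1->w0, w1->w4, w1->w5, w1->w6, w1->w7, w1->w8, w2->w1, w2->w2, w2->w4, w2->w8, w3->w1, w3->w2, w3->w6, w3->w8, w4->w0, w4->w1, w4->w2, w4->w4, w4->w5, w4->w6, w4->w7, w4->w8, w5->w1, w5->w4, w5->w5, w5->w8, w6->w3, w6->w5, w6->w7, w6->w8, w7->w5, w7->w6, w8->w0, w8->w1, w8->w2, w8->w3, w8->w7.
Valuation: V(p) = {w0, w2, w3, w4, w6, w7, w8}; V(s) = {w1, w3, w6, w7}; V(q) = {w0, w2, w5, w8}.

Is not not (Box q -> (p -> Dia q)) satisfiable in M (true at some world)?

Recall that Box ψ holds at a world iff ψ holds at every accessible world, and Dia ψ holds iff ψ holds at some accessible world.
Let φ = not not (Box q -> (p -> Dia q)). Evaluate φ at each world:
  w0 (successors {w0, w1, w2, w3, w4}): φ is true.
  w1 (successors {w0, w4, w5, w6, w7, w8}): φ is true.
  w2 (successors {w1, w2, w4, w8}): φ is true.
  w3 (successors {w1, w2, w6, w8}): φ is true.
  w4 (successors {w0, w1, w2, w4, w5, w6, w7, w8}): φ is true.
  w5 (successors {w1, w4, w5, w8}): φ is true.
  w6 (successors {w3, w5, w7, w8}): φ is true.
  w7 (successors {w5, w6}): φ is true.
  w8 (successors {w0, w1, w2, w3, w7}): φ is true.
Detail at w0 (witness):
  At w0: not (Box q -> (p -> Dia q)) is false, so not not (Box q -> (p -> Dia q)) is true.
    At w0: Box q -> (p -> Dia q) is true, so not (Box q -> (p -> Dia q)) is false.
      At w0: Box q is false, p -> Dia q is true, so Box q -> (p -> Dia q) is true.

Yes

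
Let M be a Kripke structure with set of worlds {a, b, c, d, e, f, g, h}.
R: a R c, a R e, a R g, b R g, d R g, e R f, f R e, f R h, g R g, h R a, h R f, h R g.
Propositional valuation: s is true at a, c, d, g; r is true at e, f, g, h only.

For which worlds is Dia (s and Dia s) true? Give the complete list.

a, b, d, g, h

Let φ = Dia (s and Dia s). Evaluate φ at each world:
  a (successors {c, e, g}): φ is true.
  b (successors {g}): φ is true.
  c (successors ∅): φ is false.
  d (successors {g}): φ is true.
  e (successors {f}): φ is false.
  f (successors {e, h}): φ is false.
  g (successors {g}): φ is true.
  h (successors {a, f, g}): φ is true.
For instance, at d:
  At d: Dia (s and Dia s) requires s and Dia s at some successor in {g}.
    s and Dia s holds at g, so Dia (s and Dia s) is true at d.
      At g: s is true, Dia s is true, so s and Dia s is true.
Satisfying worlds: {a, b, d, g, h}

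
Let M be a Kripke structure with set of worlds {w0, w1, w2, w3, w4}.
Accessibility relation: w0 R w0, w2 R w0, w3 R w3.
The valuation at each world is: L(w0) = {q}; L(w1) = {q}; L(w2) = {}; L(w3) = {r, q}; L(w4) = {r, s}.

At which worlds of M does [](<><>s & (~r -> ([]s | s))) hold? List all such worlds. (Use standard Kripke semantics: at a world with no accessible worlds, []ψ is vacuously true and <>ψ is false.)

Let φ = [](<><>s & (~r -> ([]s | s))). Evaluate φ at each world:
  w0 (successors {w0}): φ is false.
  w1 (successors ∅): φ is true.
  w2 (successors {w0}): φ is false.
  w3 (successors {w3}): φ is false.
  w4 (successors ∅): φ is true.
For instance, at w2:
  At w2: [](<><>s & (~r -> ([]s | s))) requires <><>s & (~r -> ([]s | s)) at every successor {w0}.
    <><>s & (~r -> ([]s | s)) fails at w0, so [](<><>s & (~r -> ([]s | s))) is false at w2.
      At w0: <><>s is false, ~r -> ([]s | s) is false, so <><>s & (~r -> ([]s | s)) is false.
Satisfying worlds: {w1, w4}

w1, w4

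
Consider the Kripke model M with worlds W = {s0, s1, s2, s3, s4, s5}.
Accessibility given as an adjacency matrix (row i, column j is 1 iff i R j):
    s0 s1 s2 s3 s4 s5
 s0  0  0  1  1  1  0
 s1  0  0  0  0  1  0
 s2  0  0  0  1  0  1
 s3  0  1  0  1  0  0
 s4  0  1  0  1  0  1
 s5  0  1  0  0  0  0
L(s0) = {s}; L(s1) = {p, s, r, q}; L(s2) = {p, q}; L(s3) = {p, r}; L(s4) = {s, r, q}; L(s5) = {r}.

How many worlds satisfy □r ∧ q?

Let φ = □r ∧ q. Evaluate φ at each world:
  s0 (successors {s2, s3, s4}): φ is false.
  s1 (successors {s4}): φ is true.
  s2 (successors {s3, s5}): φ is true.
  s3 (successors {s1, s3}): φ is false.
  s4 (successors {s1, s3, s5}): φ is true.
  s5 (successors {s1}): φ is false.
For instance, at s5:
  At s5: □r is true, q is false, so □r ∧ q is false.
    At s5: □r requires r at every successor {s1}.
      At s1: r is true.
    So □r is true at s5.
Satisfying worlds: {s1, s2, s4}

3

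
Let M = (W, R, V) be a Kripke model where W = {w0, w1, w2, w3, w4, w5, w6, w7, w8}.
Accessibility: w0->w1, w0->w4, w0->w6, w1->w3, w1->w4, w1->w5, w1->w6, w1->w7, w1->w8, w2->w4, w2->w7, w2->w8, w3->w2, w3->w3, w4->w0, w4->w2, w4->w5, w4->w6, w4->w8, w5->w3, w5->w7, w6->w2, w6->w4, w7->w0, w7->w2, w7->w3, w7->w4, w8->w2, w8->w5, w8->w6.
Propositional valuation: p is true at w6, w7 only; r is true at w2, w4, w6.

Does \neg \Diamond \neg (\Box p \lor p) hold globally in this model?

No

Let φ = \neg \Diamond \neg (\Box p \lor p). Evaluate φ at each world:
  w0 (successors {w1, w4, w6}): φ is false.
  w1 (successors {w3, w4, w5, w6, w7, w8}): φ is false.
  w2 (successors {w4, w7, w8}): φ is false.
  w3 (successors {w2, w3}): φ is false.
  w4 (successors {w0, w2, w5, w6, w8}): φ is false.
  w5 (successors {w3, w7}): φ is false.
  w6 (successors {w2, w4}): φ is false.
  w7 (successors {w0, w2, w3, w4}): φ is false.
  w8 (successors {w2, w5, w6}): φ is false.
Detail at w0 (counterexample):
  At w0: \Diamond \neg (\Box p \lor p) is true, so \neg \Diamond \neg (\Box p \lor p) is false.
    At w0: \Diamond \neg (\Box p \lor p) requires \neg (\Box p \lor p) at some successor in {w1, w4, w6}.
      \neg (\Box p \lor p) holds at w1, so \Diamond \neg (\Box p \lor p) is true at w0.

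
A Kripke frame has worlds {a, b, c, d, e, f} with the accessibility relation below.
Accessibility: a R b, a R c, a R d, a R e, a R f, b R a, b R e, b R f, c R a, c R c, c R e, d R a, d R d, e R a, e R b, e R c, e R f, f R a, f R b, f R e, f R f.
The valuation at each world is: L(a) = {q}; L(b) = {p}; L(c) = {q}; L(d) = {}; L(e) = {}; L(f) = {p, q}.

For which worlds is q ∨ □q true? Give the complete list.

Let φ = q ∨ □q. Evaluate φ at each world:
  a (successors {b, c, d, e, f}): φ is true.
  b (successors {a, e, f}): φ is false.
  c (successors {a, c, e}): φ is true.
  d (successors {a, d}): φ is false.
  e (successors {a, b, c, f}): φ is false.
  f (successors {a, b, e, f}): φ is true.
For instance, at d:
  At d: q is false, □q is false, so q ∨ □q is false.
    At d: □q requires q at every successor {a, d}.
      q fails at d, so □q is false at d.
Satisfying worlds: {a, c, f}

a, c, f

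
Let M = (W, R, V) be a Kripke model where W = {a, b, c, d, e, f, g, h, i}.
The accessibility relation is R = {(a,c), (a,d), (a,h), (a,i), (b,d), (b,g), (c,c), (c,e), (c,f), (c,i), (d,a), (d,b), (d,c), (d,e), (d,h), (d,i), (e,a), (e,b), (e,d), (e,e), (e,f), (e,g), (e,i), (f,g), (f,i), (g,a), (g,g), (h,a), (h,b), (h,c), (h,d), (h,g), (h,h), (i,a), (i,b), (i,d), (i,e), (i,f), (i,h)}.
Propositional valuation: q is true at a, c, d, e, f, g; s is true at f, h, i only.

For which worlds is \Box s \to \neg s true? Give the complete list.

a, b, c, d, e, f, g, h, i

Recall that \Box ψ holds at a world iff ψ holds at every accessible world, and \Diamond ψ holds iff ψ holds at some accessible world.
Let φ = \Box s \to \neg s. Evaluate φ at each world:
  a (successors {c, d, h, i}): φ is true.
  b (successors {d, g}): φ is true.
  c (successors {c, e, f, i}): φ is true.
  d (successors {a, b, c, e, h, i}): φ is true.
  e (successors {a, b, d, e, f, g, i}): φ is true.
  f (successors {g, i}): φ is true.
  g (successors {a, g}): φ is true.
  h (successors {a, b, c, d, g, h}): φ is true.
  i (successors {a, b, d, e, f, h}): φ is true.
For instance, at g:
  At g: \Box s is false, \neg s is true, so \Box s \to \neg s is true.
    At g: \Box s requires s at every successor {a, g}.
      s fails at a, so \Box s is false at g.
Satisfying worlds: {a, b, c, d, e, f, g, h, i}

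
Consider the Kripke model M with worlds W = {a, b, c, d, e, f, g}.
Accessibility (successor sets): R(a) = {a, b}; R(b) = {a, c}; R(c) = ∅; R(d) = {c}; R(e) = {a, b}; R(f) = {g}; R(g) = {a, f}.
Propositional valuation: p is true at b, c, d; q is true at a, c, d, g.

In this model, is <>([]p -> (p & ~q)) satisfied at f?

At f: <>([]p -> (p & ~q)) requires []p -> (p & ~q) at some successor in {g}.
  []p -> (p & ~q) holds at g, so <>([]p -> (p & ~q)) is true at f.
    At g: []p is false, p & ~q is false, so []p -> (p & ~q) is true.
      At g: []p requires p at every successor {a, f}.
        p fails at a, so []p is false at g.

Yes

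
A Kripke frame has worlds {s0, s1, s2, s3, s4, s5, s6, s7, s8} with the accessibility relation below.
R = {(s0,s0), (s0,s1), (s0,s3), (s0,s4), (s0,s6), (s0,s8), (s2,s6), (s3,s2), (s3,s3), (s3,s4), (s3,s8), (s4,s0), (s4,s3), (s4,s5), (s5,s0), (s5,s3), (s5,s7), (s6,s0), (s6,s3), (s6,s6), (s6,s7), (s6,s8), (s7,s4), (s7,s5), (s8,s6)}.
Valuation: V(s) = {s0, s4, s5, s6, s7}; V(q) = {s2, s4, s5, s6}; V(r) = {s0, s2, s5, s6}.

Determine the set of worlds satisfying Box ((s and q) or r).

Let φ = Box ((s and q) or r). Evaluate φ at each world:
  s0 (successors {s0, s1, s3, s4, s6, s8}): φ is false.
  s1 (successors ∅): φ is true.
  s2 (successors {s6}): φ is true.
  s3 (successors {s2, s3, s4, s8}): φ is false.
  s4 (successors {s0, s3, s5}): φ is false.
  s5 (successors {s0, s3, s7}): φ is false.
  s6 (successors {s0, s3, s6, s7, s8}): φ is false.
  s7 (successors {s4, s5}): φ is true.
  s8 (successors {s6}): φ is true.
For instance, at s7:
  At s7: Box ((s and q) or r) requires (s and q) or r at every successor {s4, s5}.
    At s4: (s and q) or r is true.
    At s5: (s and q) or r is true.
  So Box ((s and q) or r) is true at s7.
Satisfying worlds: {s1, s2, s7, s8}

s1, s2, s7, s8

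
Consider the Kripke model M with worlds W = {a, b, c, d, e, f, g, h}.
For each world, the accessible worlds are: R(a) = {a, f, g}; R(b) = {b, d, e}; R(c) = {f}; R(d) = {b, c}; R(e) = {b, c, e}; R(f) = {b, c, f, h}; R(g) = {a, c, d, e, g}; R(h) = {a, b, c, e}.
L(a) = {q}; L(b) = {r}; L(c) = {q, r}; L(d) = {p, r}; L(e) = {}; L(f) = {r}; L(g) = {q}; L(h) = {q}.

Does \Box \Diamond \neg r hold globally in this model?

No

Recall that \Box ψ holds at a world iff ψ holds at every accessible world, and \Diamond ψ holds iff ψ holds at some accessible world.
Let φ = \Box \Diamond \neg r. Evaluate φ at each world:
  a (successors {a, f, g}): φ is true.
  b (successors {b, d, e}): φ is false.
  c (successors {f}): φ is true.
  d (successors {b, c}): φ is false.
  e (successors {b, c, e}): φ is false.
  f (successors {b, c, f, h}): φ is false.
  g (successors {a, c, d, e, g}): φ is false.
  h (successors {a, b, c, e}): φ is false.
Detail at b (counterexample):
  At b: \Box \Diamond \neg r requires \Diamond \neg r at every successor {b, d, e}.
    \Diamond \neg r fails at d, so \Box \Diamond \neg r is false at b.
      At d: \Diamond \neg r requires \neg r at some successor in {b, c}.
        At b: \neg r is false.
        At c: \neg r is false.
      So \Diamond \neg r is false at d.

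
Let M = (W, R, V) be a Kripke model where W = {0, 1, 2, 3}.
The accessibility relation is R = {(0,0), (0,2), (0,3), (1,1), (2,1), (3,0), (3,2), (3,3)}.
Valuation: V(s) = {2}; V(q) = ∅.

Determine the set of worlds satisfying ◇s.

0, 3

Let φ = ◇s. Evaluate φ at each world:
  0 (successors {0, 2, 3}): φ is true.
  1 (successors {1}): φ is false.
  2 (successors {1}): φ is false.
  3 (successors {0, 2, 3}): φ is true.
For instance, at 1:
  At 1: ◇s requires s at some successor in {1}.
    At 1: s is false.
  So ◇s is false at 1.
Satisfying worlds: {0, 3}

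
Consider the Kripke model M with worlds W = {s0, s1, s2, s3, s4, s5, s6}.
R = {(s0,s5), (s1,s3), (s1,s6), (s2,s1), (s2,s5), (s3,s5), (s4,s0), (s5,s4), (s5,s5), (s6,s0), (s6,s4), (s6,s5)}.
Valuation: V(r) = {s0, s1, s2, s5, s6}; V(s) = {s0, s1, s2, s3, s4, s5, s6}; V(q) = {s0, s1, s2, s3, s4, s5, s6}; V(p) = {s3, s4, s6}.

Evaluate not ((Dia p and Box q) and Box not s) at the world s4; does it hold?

Recall that Box ψ holds at a world iff ψ holds at every accessible world, and Dia ψ holds iff ψ holds at some accessible world.
At s4: (Dia p and Box q) and Box not s is false, so not ((Dia p and Box q) and Box not s) is true.
  At s4: Dia p and Box q is false, Box not s is false, so (Dia p and Box q) and Box not s is false.
    At s4: Dia p is false, Box q is true, so Dia p and Box q is false.
      At s4: Dia p requires p at some successor in {s0}.
        At s0: p is false.
      So Dia p is false at s4.
      At s4: Box q requires q at every successor {s0}.
        At s0: q is true.
      So Box q is true at s4.
    At s4: Box not s requires not s at every successor {s0}.
      not s fails at s0, so Box not s is false at s4.

Yes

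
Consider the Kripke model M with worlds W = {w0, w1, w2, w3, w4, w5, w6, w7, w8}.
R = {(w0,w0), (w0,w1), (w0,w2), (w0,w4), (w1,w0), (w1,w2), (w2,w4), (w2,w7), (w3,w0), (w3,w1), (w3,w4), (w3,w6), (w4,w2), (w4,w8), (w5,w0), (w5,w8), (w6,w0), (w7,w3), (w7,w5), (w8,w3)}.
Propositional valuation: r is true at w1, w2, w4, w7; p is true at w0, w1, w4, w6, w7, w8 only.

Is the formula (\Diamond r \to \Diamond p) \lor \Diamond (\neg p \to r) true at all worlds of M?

Recall that \Diamond ψ holds at a world iff ψ holds at some accessible world.
Let φ = (\Diamond r \to \Diamond p) \lor \Diamond (\neg p \to r). Evaluate φ at each world:
  w0 (successors {w0, w1, w2, w4}): φ is true.
  w1 (successors {w0, w2}): φ is true.
  w2 (successors {w4, w7}): φ is true.
  w3 (successors {w0, w1, w4, w6}): φ is true.
  w4 (successors {w2, w8}): φ is true.
  w5 (successors {w0, w8}): φ is true.
  w6 (successors {w0}): φ is true.
  w7 (successors {w3, w5}): φ is true.
  w8 (successors {w3}): φ is true.
For instance, at w2:
  At w2: \Diamond r \to \Diamond p is true, \Diamond (\neg p \to r) is true, so (\Diamond r \to \Diamond p) \lor \Diamond (\neg p \to r) is true.
    At w2: \Diamond r is true, \Diamond p is true, so \Diamond r \to \Diamond p is true.
      At w2: \Diamond r requires r at some successor in {w4, w7}.
        r holds at w4, so \Diamond r is true at w2.
      At w2: \Diamond p requires p at some successor in {w4, w7}.
        p holds at w4, so \Diamond p is true at w2.
    At w2: \Diamond (\neg p \to r) requires \neg p \to r at some successor in {w4, w7}.
      \neg p \to r holds at w4, so \Diamond (\neg p \to r) is true at w2.

Yes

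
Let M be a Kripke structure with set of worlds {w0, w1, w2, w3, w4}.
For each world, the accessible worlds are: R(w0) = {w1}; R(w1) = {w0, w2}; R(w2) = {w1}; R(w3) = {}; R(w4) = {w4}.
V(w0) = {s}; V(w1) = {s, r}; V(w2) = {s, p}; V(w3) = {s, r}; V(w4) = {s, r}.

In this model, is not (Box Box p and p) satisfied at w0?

At w0: Box Box p and p is false, so not (Box Box p and p) is true.
  At w0: Box Box p is false, p is false, so Box Box p and p is false.
    At w0: Box Box p requires Box p at every successor {w1}.
      Box p fails at w1, so Box Box p is false at w0.

Yes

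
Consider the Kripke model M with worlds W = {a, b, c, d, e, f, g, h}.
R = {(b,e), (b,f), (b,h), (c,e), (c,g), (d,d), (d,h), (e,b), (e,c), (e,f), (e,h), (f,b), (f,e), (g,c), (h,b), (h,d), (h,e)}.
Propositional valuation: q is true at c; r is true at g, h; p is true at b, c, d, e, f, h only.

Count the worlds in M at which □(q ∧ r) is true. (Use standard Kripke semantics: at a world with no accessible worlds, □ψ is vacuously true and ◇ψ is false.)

Let φ = □(q ∧ r). Evaluate φ at each world:
  a (successors ∅): φ is true.
  b (successors {e, f, h}): φ is false.
  c (successors {e, g}): φ is false.
  d (successors {d, h}): φ is false.
  e (successors {b, c, f, h}): φ is false.
  f (successors {b, e}): φ is false.
  g (successors {c}): φ is false.
  h (successors {b, d, e}): φ is false.
For instance, at e:
  At e: □(q ∧ r) requires q ∧ r at every successor {b, c, f, h}.
    q ∧ r fails at b, so □(q ∧ r) is false at e.
Satisfying worlds: {a}

1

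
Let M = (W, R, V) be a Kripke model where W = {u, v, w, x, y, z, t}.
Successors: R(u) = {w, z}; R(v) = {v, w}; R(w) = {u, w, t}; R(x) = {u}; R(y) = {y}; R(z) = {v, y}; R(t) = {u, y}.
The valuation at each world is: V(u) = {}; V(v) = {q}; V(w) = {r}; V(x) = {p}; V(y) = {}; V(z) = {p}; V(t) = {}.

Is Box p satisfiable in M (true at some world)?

No

Recall that Box ψ holds at a world iff ψ holds at every accessible world, and Dia ψ holds iff ψ holds at some accessible world.
Let φ = Box p. Evaluate φ at each world:
  u (successors {w, z}): φ is false.
  v (successors {v, w}): φ is false.
  w (successors {u, w, t}): φ is false.
  x (successors {u}): φ is false.
  y (successors {y}): φ is false.
  z (successors {v, y}): φ is false.
  t (successors {u, y}): φ is false.
For instance, at y:
  At y: Box p requires p at every successor {y}.
    p fails at y, so Box p is false at y.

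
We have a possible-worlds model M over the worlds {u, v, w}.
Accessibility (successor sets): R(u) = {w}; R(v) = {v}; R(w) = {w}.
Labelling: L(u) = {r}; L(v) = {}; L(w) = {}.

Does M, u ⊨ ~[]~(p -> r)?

At u: []~(p -> r) is false, so ~[]~(p -> r) is true.
  At u: []~(p -> r) requires ~(p -> r) at every successor {w}.
    ~(p -> r) fails at w, so []~(p -> r) is false at u.

Yes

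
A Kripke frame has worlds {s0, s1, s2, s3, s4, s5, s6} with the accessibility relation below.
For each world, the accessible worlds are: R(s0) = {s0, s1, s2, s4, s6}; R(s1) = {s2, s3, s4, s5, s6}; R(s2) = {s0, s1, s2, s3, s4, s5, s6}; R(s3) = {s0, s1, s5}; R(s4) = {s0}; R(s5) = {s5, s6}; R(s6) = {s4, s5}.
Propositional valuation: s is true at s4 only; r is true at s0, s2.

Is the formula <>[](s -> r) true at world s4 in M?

No

Recall that []ψ holds at a world iff ψ holds at every accessible world, and <>ψ holds iff ψ holds at some accessible world.
At s4: <>[](s -> r) requires [](s -> r) at some successor in {s0}.
  At s0: [](s -> r) is false.
So <>[](s -> r) is false at s4.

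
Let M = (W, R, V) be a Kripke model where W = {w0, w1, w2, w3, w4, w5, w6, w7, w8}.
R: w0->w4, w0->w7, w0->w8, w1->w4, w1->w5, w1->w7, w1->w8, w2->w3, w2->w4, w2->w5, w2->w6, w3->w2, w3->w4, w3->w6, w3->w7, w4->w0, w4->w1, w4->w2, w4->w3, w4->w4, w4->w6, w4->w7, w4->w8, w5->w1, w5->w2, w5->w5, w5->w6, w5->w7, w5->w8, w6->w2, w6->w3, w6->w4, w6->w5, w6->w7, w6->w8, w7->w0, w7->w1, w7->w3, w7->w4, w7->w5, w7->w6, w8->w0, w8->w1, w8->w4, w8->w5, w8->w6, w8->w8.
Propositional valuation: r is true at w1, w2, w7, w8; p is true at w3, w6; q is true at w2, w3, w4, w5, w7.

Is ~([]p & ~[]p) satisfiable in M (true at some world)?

Recall that []ψ holds at a world iff ψ holds at every accessible world, and <>ψ holds iff ψ holds at some accessible world.
Let φ = ~([]p & ~[]p). Evaluate φ at each world:
  w0 (successors {w4, w7, w8}): φ is true.
  w1 (successors {w4, w5, w7, w8}): φ is true.
  w2 (successors {w3, w4, w5, w6}): φ is true.
  w3 (successors {w2, w4, w6, w7}): φ is true.
  w4 (successors {w0, w1, w2, w3, w4, w6, w7, w8}): φ is true.
  w5 (successors {w1, w2, w5, w6, w7, w8}): φ is true.
  w6 (successors {w2, w3, w4, w5, w7, w8}): φ is true.
  w7 (successors {w0, w1, w3, w4, w5, w6}): φ is true.
  w8 (successors {w0, w1, w4, w5, w6, w8}): φ is true.
Detail at w0 (witness):
  At w0: []p & ~[]p is false, so ~([]p & ~[]p) is true.
    At w0: []p is false, ~[]p is true, so []p & ~[]p is false.
      At w0: []p requires p at every successor {w4, w7, w8}.
        p fails at w4, so []p is false at w0.
      At w0: []p is false, so ~[]p is true.

Yes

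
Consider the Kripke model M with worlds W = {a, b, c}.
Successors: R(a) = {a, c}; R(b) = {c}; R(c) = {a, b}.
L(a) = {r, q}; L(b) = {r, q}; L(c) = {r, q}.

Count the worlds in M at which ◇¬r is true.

Let φ = ◇¬r. Evaluate φ at each world:
  a (successors {a, c}): φ is false.
  b (successors {c}): φ is false.
  c (successors {a, b}): φ is false.
For instance, at a:
  At a: ◇¬r requires ¬r at some successor in {a, c}.
    At a: ¬r is false.
    At c: ¬r is false.
  So ◇¬r is false at a.
Satisfying worlds: none.

0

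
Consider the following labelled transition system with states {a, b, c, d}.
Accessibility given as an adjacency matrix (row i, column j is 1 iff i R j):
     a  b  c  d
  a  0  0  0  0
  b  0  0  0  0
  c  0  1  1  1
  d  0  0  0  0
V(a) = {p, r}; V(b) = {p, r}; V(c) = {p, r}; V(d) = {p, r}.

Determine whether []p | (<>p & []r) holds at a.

Yes

Recall that []ψ holds at a world iff ψ holds at every accessible world, and <>ψ holds iff ψ holds at some accessible world.
At a: []p is true, <>p & []r is false, so []p | (<>p & []r) is true.
  At a: no accessible worlds, so []p holds vacuously.
  At a: <>p is false, []r is true, so <>p & []r is false.
    At a: no accessible worlds, so <>p is false.
    At a: no accessible worlds, so []r holds vacuously.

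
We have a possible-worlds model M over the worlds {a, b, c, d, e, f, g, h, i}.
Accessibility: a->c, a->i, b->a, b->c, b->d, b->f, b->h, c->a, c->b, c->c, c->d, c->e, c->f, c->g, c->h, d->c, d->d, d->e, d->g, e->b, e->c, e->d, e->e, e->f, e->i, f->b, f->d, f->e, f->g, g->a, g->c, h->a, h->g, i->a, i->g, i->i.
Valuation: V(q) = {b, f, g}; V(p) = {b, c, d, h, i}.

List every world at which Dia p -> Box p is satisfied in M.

a, h

Let φ = Dia p -> Box p. Evaluate φ at each world:
  a (successors {c, i}): φ is true.
  b (successors {a, c, d, f, h}): φ is false.
  c (successors {a, b, c, d, e, f, g, h}): φ is false.
  d (successors {c, d, e, g}): φ is false.
  e (successors {b, c, d, e, f, i}): φ is false.
  f (successors {b, d, e, g}): φ is false.
  g (successors {a, c}): φ is false.
  h (successors {a, g}): φ is true.
  i (successors {a, g, i}): φ is false.
For instance, at c:
  At c: Dia p is true, Box p is false, so Dia p -> Box p is false.
    At c: Dia p requires p at some successor in {a, b, c, d, e, f, g, h}.
      p holds at b, so Dia p is true at c.
    At c: Box p requires p at every successor {a, b, c, d, e, f, g, h}.
      p fails at a, so Box p is false at c.
Satisfying worlds: {a, h}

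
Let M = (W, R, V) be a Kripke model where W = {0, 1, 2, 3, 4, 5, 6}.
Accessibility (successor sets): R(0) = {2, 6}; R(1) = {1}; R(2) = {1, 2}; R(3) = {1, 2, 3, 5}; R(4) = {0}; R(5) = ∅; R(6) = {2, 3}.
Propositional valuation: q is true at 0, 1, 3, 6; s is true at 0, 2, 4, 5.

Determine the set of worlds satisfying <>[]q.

Let φ = <>[]q. Evaluate φ at each world:
  0 (successors {2, 6}): φ is false.
  1 (successors {1}): φ is true.
  2 (successors {1, 2}): φ is true.
  3 (successors {1, 2, 3, 5}): φ is true.
  4 (successors {0}): φ is false.
  5 (successors ∅): φ is false.
  6 (successors {2, 3}): φ is false.
For instance, at 1:
  At 1: <>[]q requires []q at some successor in {1}.
    []q holds at 1, so <>[]q is true at 1.
      At 1: []q requires q at every successor {1}.
        At 1: q is true.
      So []q is true at 1.
Satisfying worlds: {1, 2, 3}

1, 2, 3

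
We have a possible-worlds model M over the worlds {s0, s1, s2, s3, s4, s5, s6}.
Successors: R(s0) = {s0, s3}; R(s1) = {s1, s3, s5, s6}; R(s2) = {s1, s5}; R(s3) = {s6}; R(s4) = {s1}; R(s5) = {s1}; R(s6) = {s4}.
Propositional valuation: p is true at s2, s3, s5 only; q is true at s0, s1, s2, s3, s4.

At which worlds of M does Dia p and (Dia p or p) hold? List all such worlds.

Let φ = Dia p and (Dia p or p). Evaluate φ at each world:
  s0 (successors {s0, s3}): φ is true.
  s1 (successors {s1, s3, s5, s6}): φ is true.
  s2 (successors {s1, s5}): φ is true.
  s3 (successors {s6}): φ is false.
  s4 (successors {s1}): φ is false.
  s5 (successors {s1}): φ is false.
  s6 (successors {s4}): φ is false.
For instance, at s5:
  At s5: Dia p is false, Dia p or p is true, so Dia p and (Dia p or p) is false.
    At s5: Dia p requires p at some successor in {s1}.
      At s1: p is false.
    So Dia p is false at s5.
    At s5: Dia p is false, p is true, so Dia p or p is true.
      At s5: Dia p requires p at some successor in {s1}.
        At s1: p is false.
      So Dia p is false at s5.
Satisfying worlds: {s0, s1, s2}

s0, s1, s2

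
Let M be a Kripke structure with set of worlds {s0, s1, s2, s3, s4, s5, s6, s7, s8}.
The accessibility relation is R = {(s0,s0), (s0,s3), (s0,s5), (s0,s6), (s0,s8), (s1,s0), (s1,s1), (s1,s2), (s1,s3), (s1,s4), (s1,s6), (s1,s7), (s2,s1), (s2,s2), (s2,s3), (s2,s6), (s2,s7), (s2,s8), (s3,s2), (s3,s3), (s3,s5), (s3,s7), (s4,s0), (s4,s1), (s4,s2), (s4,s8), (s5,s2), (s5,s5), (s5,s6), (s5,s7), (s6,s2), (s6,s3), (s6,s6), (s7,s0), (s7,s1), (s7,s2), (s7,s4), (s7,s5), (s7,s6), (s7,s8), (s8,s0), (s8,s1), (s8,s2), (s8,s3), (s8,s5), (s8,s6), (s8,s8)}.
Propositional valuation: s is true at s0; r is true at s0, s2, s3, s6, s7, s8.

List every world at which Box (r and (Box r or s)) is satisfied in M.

Let φ = Box (r and (Box r or s)). Evaluate φ at each world:
  s0 (successors {s0, s3, s5, s6, s8}): φ is false.
  s1 (successors {s0, s1, s2, s3, s4, s6, s7}): φ is false.
  s2 (successors {s1, s2, s3, s6, s7, s8}): φ is false.
  s3 (successors {s2, s3, s5, s7}): φ is false.
  s4 (successors {s0, s1, s2, s8}): φ is false.
  s5 (successors {s2, s5, s6, s7}): φ is false.
  s6 (successors {s2, s3, s6}): φ is false.
  s7 (successors {s0, s1, s2, s4, s5, s6, s8}): φ is false.
  s8 (successors {s0, s1, s2, s3, s5, s6, s8}): φ is false.
For instance, at s1:
  At s1: Box (r and (Box r or s)) requires r and (Box r or s) at every successor {s0, s1, s2, s3, s4, s6, s7}.
    r and (Box r or s) fails at s1, so Box (r and (Box r or s)) is false at s1.
      At s1: r is false, Box r or s is false, so r and (Box r or s) is false.
Satisfying worlds: none.

none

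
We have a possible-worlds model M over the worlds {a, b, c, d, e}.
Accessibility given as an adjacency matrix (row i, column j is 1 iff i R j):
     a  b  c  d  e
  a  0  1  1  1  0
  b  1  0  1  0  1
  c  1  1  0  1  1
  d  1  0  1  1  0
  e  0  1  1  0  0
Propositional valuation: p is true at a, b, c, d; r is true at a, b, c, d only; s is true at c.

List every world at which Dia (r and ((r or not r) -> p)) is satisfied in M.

a, b, c, d, e

Let φ = Dia (r and ((r or not r) -> p)). Evaluate φ at each world:
  a (successors {b, c, d}): φ is true.
  b (successors {a, c, e}): φ is true.
  c (successors {a, b, d, e}): φ is true.
  d (successors {a, c, d}): φ is true.
  e (successors {b, c}): φ is true.
For instance, at d:
  At d: Dia (r and ((r or not r) -> p)) requires r and ((r or not r) -> p) at some successor in {a, c, d}.
    r and ((r or not r) -> p) holds at a, so Dia (r and ((r or not r) -> p)) is true at d.
Satisfying worlds: {a, b, c, d, e}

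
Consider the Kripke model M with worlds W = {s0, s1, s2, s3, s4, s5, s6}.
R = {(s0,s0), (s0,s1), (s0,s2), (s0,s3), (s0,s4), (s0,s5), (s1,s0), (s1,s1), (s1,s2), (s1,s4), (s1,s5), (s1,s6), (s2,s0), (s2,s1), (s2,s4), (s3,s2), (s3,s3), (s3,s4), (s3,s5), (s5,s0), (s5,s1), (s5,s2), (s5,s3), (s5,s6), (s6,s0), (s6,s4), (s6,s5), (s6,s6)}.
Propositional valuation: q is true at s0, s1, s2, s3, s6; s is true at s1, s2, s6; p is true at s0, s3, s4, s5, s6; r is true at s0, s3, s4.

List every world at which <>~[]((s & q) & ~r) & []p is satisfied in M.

s6

Recall that []ψ holds at a world iff ψ holds at every accessible world, and <>ψ holds iff ψ holds at some accessible world.
Let φ = <>~[]((s & q) & ~r) & []p. Evaluate φ at each world:
  s0 (successors {s0, s1, s2, s3, s4, s5}): φ is false.
  s1 (successors {s0, s1, s2, s4, s5, s6}): φ is false.
  s2 (successors {s0, s1, s4}): φ is false.
  s3 (successors {s2, s3, s4, s5}): φ is false.
  s4 (successors ∅): φ is false.
  s5 (successors {s0, s1, s2, s3, s6}): φ is false.
  s6 (successors {s0, s4, s5, s6}): φ is true.
For instance, at s1:
  At s1: <>~[]((s & q) & ~r) is true, []p is false, so <>~[]((s & q) & ~r) & []p is false.
    At s1: <>~[]((s & q) & ~r) requires ~[]((s & q) & ~r) at some successor in {s0, s1, s2, s4, s5, s6}.
      ~[]((s & q) & ~r) holds at s0, so <>~[]((s & q) & ~r) is true at s1.
    At s1: []p requires p at every successor {s0, s1, s2, s4, s5, s6}.
      p fails at s1, so []p is false at s1.
Satisfying worlds: {s6}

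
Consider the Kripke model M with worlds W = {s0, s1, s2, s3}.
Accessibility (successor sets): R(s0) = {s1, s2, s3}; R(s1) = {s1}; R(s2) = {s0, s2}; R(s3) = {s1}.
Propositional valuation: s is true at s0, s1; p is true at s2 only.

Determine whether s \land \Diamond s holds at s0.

Yes

At s0: s is true, \Diamond s is true, so s \land \Diamond s is true.
  At s0: \Diamond s requires s at some successor in {s1, s2, s3}.
    s holds at s1, so \Diamond s is true at s0.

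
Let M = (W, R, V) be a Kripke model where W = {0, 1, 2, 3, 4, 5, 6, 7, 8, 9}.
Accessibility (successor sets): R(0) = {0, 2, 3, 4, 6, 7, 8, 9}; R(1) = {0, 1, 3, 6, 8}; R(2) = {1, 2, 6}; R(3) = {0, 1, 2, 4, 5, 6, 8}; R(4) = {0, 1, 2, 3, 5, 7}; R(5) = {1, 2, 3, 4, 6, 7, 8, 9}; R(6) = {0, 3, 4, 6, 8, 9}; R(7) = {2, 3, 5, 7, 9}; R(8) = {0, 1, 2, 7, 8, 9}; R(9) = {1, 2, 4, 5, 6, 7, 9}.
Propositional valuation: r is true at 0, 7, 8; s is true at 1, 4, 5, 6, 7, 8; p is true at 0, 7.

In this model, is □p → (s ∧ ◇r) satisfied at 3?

Yes

At 3: □p is false, s ∧ ◇r is false, so □p → (s ∧ ◇r) is true.
  At 3: □p requires p at every successor {0, 1, 2, 4, 5, 6, 8}.
    p fails at 1, so □p is false at 3.
  At 3: s is false, ◇r is true, so s ∧ ◇r is false.
    At 3: ◇r requires r at some successor in {0, 1, 2, 4, 5, 6, 8}.
      r holds at 0, so ◇r is true at 3.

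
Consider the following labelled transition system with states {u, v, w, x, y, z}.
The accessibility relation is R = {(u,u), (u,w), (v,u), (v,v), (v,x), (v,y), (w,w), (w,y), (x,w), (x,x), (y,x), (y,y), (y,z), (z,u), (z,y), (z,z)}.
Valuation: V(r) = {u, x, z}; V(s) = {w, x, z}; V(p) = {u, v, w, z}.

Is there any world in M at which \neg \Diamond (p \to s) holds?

Recall that \Diamond ψ holds at a world iff ψ holds at some accessible world.
Let φ = \neg \Diamond (p \to s). Evaluate φ at each world:
  u (successors {u, w}): φ is false.
  v (successors {u, v, x, y}): φ is false.
  w (successors {w, y}): φ is false.
  x (successors {w, x}): φ is false.
  y (successors {x, y, z}): φ is false.
  z (successors {u, y, z}): φ is false.
For instance, at v:
  At v: \Diamond (p \to s) is true, so \neg \Diamond (p \to s) is false.
    At v: \Diamond (p \to s) requires p \to s at some successor in {u, v, x, y}.
      p \to s holds at x, so \Diamond (p \to s) is true at v.

No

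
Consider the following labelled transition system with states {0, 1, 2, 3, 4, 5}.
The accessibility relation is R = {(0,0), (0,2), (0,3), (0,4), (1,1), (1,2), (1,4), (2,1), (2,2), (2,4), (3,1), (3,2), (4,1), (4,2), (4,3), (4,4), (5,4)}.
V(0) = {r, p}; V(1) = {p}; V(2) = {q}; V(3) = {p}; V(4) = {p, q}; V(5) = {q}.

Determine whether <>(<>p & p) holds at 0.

Recall that <>ψ holds at a world iff ψ holds at some accessible world.
At 0: <>(<>p & p) requires <>p & p at some successor in {0, 2, 3, 4}.
  <>p & p holds at 0, so <>(<>p & p) is true at 0.
    At 0: <>p is true, p is true, so <>p & p is true.
      At 0: <>p requires p at some successor in {0, 2, 3, 4}.
        p holds at 0, so <>p is true at 0.

Yes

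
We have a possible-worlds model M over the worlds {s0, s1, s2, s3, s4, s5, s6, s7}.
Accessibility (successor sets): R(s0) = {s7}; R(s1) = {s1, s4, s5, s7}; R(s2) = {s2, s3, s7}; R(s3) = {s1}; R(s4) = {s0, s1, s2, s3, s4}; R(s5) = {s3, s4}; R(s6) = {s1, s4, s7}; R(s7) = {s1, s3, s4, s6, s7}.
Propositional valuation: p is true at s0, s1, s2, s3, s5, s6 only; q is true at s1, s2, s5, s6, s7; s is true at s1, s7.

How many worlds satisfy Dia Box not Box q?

7

Let φ = Dia Box not Box q. Evaluate φ at each world:
  s0 (successors {s7}): φ is false.
  s1 (successors {s1, s4, s5, s7}): φ is true.
  s2 (successors {s2, s3, s7}): φ is true.
  s3 (successors {s1}): φ is true.
  s4 (successors {s0, s1, s2, s3, s4}): φ is true.
  s5 (successors {s3, s4}): φ is true.
  s6 (successors {s1, s4, s7}): φ is true.
  s7 (successors {s1, s3, s4, s6, s7}): φ is true.
For instance, at s2:
  At s2: Dia Box not Box q requires Box not Box q at some successor in {s2, s3, s7}.
    Box not Box q holds at s3, so Dia Box not Box q is true at s2.
      At s3: Box not Box q requires not Box q at every successor {s1}.
        At s1: not Box q is true.
      So Box not Box q is true at s3.
Satisfying worlds: {s1, s2, s3, s4, s5, s6, s7}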